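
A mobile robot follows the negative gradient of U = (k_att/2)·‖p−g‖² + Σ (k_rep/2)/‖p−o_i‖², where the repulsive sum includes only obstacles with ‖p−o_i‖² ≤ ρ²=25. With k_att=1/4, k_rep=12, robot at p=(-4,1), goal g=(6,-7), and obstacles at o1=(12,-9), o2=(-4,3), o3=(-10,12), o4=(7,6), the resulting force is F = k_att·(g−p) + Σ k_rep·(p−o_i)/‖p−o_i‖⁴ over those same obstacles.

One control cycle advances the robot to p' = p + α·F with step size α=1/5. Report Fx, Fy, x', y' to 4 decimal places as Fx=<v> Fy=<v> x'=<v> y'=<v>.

F_att = 1/4·(g−p) = 1/4·(10,-8) = (2.5000,-2.0000)
o1: d²=356 > ρ²=25 → inactive
o2: d²=4 ≤ ρ²=25; F_rep = 12·(0,-2)/4² = (0.0000,-1.5000)
o3: d²=157 > ρ²=25 → inactive
o4: d²=146 > ρ²=25 → inactive
F = F_att + ΣF_rep = (2.5000,-3.5000)
p' = p + 1/5·F = (-3.5000,0.3000)

Fx=2.5000 Fy=-3.5000 x'=-3.5000 y'=0.3000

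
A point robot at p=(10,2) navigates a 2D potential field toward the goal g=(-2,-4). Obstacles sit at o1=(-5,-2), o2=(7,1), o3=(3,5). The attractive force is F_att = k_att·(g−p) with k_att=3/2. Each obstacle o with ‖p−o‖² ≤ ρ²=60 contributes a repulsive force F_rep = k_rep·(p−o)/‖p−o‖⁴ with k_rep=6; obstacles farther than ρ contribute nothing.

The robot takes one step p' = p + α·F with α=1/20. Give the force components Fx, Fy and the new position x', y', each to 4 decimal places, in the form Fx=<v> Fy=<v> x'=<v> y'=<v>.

F_att = 3/2·(g−p) = 3/2·(-12,-6) = (-18.0000,-9.0000)
o1: d²=241 > ρ²=60 → inactive
o2: d²=10 ≤ ρ²=60; F_rep = 6·(3,1)/10² = (0.1800,0.0600)
o3: d²=58 ≤ ρ²=60; F_rep = 6·(7,-3)/58² = (0.0125,-0.0054)
F = F_att + ΣF_rep = (-17.8075,-8.9454)
p' = p + 1/20·F = (9.1096,1.5527)

Fx=-17.8075 Fy=-8.9454 x'=9.1096 y'=1.5527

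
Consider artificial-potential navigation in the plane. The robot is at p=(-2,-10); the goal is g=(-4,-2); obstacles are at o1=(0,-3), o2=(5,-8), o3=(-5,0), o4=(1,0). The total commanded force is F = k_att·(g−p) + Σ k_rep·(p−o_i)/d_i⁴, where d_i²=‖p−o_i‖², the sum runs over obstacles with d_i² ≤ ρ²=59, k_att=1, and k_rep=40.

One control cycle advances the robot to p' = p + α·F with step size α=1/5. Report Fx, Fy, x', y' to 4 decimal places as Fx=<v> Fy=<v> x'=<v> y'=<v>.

F_att = 1·(g−p) = 1·(-2,8) = (-2.0000,8.0000)
o1: d²=53 ≤ ρ²=59; F_rep = 40·(-2,-7)/53² = (-0.0285,-0.0997)
o2: d²=53 ≤ ρ²=59; F_rep = 40·(-7,-2)/53² = (-0.0997,-0.0285)
o3: d²=109 > ρ²=59 → inactive
o4: d²=109 > ρ²=59 → inactive
F = F_att + ΣF_rep = (-2.1282,7.8718)
p' = p + 1/5·F = (-2.4256,-8.4256)

Fx=-2.1282 Fy=7.8718 x'=-2.4256 y'=-8.4256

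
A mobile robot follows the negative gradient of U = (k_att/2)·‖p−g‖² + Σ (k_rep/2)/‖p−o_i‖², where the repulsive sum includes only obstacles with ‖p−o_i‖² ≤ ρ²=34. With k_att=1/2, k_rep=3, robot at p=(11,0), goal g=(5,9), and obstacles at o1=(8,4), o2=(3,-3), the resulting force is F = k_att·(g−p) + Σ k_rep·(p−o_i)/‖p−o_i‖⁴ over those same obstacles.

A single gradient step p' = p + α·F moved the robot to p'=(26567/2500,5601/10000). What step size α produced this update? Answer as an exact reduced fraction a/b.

F_att = 1/2·(g−p) = 1/2·(-6,9) = (-3.0000,4.5000)
o1: d²=25 ≤ ρ²=34; F_rep = 3·(3,-4)/25² = (0.0144,-0.0192)
o2: d²=73 > ρ²=34 → inactive
F = F_att + ΣF_rep = (-2.9856,4.4808)
Δp = p'−p = (-0.3732,0.5601); α = Δx/Fx = (-933/2500) / (-1866/625) = 1/8
check: Δy/Fy = (5601/10000) / (5601/1250) = 1/8 ✓

α = 1/8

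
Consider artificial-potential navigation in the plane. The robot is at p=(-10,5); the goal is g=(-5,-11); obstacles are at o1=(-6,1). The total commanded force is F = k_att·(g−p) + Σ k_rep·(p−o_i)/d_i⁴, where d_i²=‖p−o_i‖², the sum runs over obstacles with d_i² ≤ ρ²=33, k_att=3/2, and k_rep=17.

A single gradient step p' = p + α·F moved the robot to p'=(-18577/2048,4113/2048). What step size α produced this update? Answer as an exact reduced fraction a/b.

α = 1/8

F_att = 3/2·(g−p) = 3/2·(5,-16) = (7.5000,-24.0000)
o1: d²=32 ≤ ρ²=33; F_rep = 17·(-4,4)/32² = (-0.0664,0.0664)
F = F_att + ΣF_rep = (7.4336,-23.9336)
Δp = p'−p = (0.9292,-2.9917); α = Δx/Fx = (1903/2048) / (1903/256) = 1/8
check: Δy/Fy = (-6127/2048) / (-6127/256) = 1/8 ✓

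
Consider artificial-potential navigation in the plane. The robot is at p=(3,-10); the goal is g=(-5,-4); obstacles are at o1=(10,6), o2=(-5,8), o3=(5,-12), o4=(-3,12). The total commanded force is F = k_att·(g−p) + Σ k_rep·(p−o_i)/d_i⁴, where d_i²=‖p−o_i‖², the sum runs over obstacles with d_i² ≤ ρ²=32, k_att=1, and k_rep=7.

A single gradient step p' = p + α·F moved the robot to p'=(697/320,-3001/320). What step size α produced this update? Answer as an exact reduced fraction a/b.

α = 1/10

F_att = 1·(g−p) = 1·(-8,6) = (-8.0000,6.0000)
o1: d²=305 > ρ²=32 → inactive
o2: d²=388 > ρ²=32 → inactive
o3: d²=8 ≤ ρ²=32; F_rep = 7·(-2,2)/8² = (-0.2188,0.2188)
o4: d²=520 > ρ²=32 → inactive
F = F_att + ΣF_rep = (-8.2188,6.2188)
Δp = p'−p = (-0.8219,0.6219); α = Δx/Fx = (-263/320) / (-263/32) = 1/10
check: Δy/Fy = (199/320) / (199/32) = 1/10 ✓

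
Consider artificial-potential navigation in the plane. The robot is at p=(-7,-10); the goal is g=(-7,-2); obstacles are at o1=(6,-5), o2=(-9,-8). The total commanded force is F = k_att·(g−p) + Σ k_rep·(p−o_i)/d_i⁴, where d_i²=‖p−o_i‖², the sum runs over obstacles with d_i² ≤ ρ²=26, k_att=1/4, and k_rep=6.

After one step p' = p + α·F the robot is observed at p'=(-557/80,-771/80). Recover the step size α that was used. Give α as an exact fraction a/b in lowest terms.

F_att = 1/4·(g−p) = 1/4·(0,8) = (0.0000,2.0000)
o1: d²=194 > ρ²=26 → inactive
o2: d²=8 ≤ ρ²=26; F_rep = 6·(2,-2)/8² = (0.1875,-0.1875)
F = F_att + ΣF_rep = (0.1875,1.8125)
Δp = p'−p = (0.0375,0.3625); α = Δx/Fx = (3/80) / (3/16) = 1/5
check: Δy/Fy = (29/80) / (29/16) = 1/5 ✓

α = 1/5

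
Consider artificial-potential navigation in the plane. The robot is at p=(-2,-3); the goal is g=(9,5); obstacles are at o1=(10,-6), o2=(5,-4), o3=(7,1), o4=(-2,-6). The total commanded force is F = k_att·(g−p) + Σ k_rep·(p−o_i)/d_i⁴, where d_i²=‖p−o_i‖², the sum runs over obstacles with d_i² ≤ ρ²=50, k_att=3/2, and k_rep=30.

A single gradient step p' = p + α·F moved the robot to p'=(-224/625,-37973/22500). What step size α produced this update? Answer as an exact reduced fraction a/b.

F_att = 3/2·(g−p) = 3/2·(11,8) = (16.5000,12.0000)
o1: d²=153 > ρ²=50 → inactive
o2: d²=50 ≤ ρ²=50; F_rep = 30·(-7,1)/50² = (-0.0840,0.0120)
o3: d²=97 > ρ²=50 → inactive
o4: d²=9 ≤ ρ²=50; F_rep = 30·(0,3)/9² = (0.0000,1.1111)
F = F_att + ΣF_rep = (16.4160,13.1231)
Δp = p'−p = (1.6416,1.3123); α = Δx/Fx = (1026/625) / (2052/125) = 1/10
check: Δy/Fy = (29527/22500) / (29527/2250) = 1/10 ✓

α = 1/10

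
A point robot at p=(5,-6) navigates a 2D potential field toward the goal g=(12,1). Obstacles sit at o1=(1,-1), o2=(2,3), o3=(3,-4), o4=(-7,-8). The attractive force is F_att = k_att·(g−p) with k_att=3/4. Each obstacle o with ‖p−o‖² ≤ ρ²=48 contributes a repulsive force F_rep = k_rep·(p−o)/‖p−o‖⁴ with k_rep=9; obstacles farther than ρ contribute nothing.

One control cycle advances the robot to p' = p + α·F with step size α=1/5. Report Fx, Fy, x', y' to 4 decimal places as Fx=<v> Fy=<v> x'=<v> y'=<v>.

Fx=5.5527 Fy=4.9420 x'=6.1105 y'=-5.0116

F_att = 3/4·(g−p) = 3/4·(7,7) = (5.2500,5.2500)
o1: d²=41 ≤ ρ²=48; F_rep = 9·(4,-5)/41² = (0.0214,-0.0268)
o2: d²=90 > ρ²=48 → inactive
o3: d²=8 ≤ ρ²=48; F_rep = 9·(2,-2)/8² = (0.2812,-0.2812)
o4: d²=148 > ρ²=48 → inactive
F = F_att + ΣF_rep = (5.5527,4.9420)
p' = p + 1/5·F = (6.1105,-5.0116)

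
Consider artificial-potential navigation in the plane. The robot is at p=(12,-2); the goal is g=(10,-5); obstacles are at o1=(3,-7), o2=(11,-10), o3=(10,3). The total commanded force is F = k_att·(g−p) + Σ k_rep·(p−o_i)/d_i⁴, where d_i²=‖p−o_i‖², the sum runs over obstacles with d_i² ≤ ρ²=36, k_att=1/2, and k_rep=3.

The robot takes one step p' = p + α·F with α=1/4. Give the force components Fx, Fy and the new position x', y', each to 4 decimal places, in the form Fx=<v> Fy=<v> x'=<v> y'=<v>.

F_att = 1/2·(g−p) = 1/2·(-2,-3) = (-1.0000,-1.5000)
o1: d²=106 > ρ²=36 → inactive
o2: d²=65 > ρ²=36 → inactive
o3: d²=29 ≤ ρ²=36; F_rep = 3·(2,-5)/29² = (0.0071,-0.0178)
F = F_att + ΣF_rep = (-0.9929,-1.5178)
p' = p + 1/4·F = (11.7518,-2.3795)

Fx=-0.9929 Fy=-1.5178 x'=11.7518 y'=-2.3795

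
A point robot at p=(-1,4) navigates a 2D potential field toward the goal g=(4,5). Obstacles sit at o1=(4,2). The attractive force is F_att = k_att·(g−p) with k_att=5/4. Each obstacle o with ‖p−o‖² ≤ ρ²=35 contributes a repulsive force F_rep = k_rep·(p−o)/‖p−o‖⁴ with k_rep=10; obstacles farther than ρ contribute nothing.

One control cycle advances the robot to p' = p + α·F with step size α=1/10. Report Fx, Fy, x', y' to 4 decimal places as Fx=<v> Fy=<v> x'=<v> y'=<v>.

F_att = 5/4·(g−p) = 5/4·(5,1) = (6.2500,1.2500)
o1: d²=29 ≤ ρ²=35; F_rep = 10·(-5,2)/29² = (-0.0595,0.0238)
F = F_att + ΣF_rep = (6.1905,1.2738)
p' = p + 1/10·F = (-0.3809,4.1274)

Fx=6.1905 Fy=1.2738 x'=-0.3809 y'=4.1274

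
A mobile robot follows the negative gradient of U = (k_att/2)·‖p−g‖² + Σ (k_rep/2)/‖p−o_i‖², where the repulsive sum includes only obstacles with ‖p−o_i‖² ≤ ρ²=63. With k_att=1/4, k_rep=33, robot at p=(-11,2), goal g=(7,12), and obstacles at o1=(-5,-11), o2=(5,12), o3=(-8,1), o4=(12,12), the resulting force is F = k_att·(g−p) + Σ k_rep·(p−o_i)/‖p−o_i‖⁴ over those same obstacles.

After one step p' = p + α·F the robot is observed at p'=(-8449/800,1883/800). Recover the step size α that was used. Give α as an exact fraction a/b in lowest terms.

F_att = 1/4·(g−p) = 1/4·(18,10) = (4.5000,2.5000)
o1: d²=205 > ρ²=63 → inactive
o2: d²=356 > ρ²=63 → inactive
o3: d²=10 ≤ ρ²=63; F_rep = 33·(-3,1)/10² = (-0.9900,0.3300)
o4: d²=629 > ρ²=63 → inactive
F = F_att + ΣF_rep = (3.5100,2.8300)
Δp = p'−p = (0.4387,0.3538); α = Δx/Fx = (351/800) / (351/100) = 1/8
check: Δy/Fy = (283/800) / (283/100) = 1/8 ✓

α = 1/8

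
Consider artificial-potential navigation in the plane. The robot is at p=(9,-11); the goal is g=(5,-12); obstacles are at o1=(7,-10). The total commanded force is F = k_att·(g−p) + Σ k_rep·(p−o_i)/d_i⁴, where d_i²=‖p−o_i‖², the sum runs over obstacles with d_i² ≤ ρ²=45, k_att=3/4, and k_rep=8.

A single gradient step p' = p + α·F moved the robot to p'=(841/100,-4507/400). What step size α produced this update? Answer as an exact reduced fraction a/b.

α = 1/4

F_att = 3/4·(g−p) = 3/4·(-4,-1) = (-3.0000,-0.7500)
o1: d²=5 ≤ ρ²=45; F_rep = 8·(2,-1)/5² = (0.6400,-0.3200)
F = F_att + ΣF_rep = (-2.3600,-1.0700)
Δp = p'−p = (-0.5900,-0.2675); α = Δx/Fx = (-59/100) / (-59/25) = 1/4
check: Δy/Fy = (-107/400) / (-107/100) = 1/4 ✓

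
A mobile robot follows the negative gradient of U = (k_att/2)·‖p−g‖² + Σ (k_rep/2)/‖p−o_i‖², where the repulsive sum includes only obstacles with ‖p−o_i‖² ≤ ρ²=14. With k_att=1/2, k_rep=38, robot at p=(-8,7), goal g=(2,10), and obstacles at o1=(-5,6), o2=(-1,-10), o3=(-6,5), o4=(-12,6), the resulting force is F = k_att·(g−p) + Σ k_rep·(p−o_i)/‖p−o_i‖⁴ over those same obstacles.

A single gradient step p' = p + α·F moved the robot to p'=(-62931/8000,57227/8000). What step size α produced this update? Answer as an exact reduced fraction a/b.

α = 1/20

F_att = 1/2·(g−p) = 1/2·(10,3) = (5.0000,1.5000)
o1: d²=10 ≤ ρ²=14; F_rep = 38·(-3,1)/10² = (-1.1400,0.3800)
o2: d²=338 > ρ²=14 → inactive
o3: d²=8 ≤ ρ²=14; F_rep = 38·(-2,2)/8² = (-1.1875,1.1875)
o4: d²=17 > ρ²=14 → inactive
F = F_att + ΣF_rep = (2.6725,3.0675)
Δp = p'−p = (0.1336,0.1534); α = Δx/Fx = (1069/8000) / (1069/400) = 1/20
check: Δy/Fy = (1227/8000) / (1227/400) = 1/20 ✓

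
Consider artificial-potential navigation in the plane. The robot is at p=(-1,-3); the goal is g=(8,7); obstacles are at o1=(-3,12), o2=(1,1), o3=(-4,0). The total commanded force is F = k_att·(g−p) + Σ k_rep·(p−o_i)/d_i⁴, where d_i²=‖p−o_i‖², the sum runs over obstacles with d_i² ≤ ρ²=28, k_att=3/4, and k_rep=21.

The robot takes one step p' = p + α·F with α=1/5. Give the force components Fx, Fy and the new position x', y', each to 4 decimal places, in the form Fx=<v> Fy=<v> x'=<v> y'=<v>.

F_att = 3/4·(g−p) = 3/4·(9,10) = (6.7500,7.5000)
o1: d²=229 > ρ²=28 → inactive
o2: d²=20 ≤ ρ²=28; F_rep = 21·(-2,-4)/20² = (-0.1050,-0.2100)
o3: d²=18 ≤ ρ²=28; F_rep = 21·(3,-3)/18² = (0.1944,-0.1944)
F = F_att + ΣF_rep = (6.8394,7.0956)
p' = p + 1/5·F = (0.3679,-1.5809)

Fx=6.8394 Fy=7.0956 x'=0.3679 y'=-1.5809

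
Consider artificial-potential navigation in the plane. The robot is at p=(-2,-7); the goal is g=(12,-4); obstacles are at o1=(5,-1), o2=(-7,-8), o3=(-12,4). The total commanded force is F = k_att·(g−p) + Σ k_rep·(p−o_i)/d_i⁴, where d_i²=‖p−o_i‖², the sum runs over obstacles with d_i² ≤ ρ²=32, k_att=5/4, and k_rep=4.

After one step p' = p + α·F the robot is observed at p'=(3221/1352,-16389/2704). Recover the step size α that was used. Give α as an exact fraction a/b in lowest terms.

α = 1/4

F_att = 5/4·(g−p) = 5/4·(14,3) = (17.5000,3.7500)
o1: d²=85 > ρ²=32 → inactive
o2: d²=26 ≤ ρ²=32; F_rep = 4·(5,1)/26² = (0.0296,0.0059)
o3: d²=221 > ρ²=32 → inactive
F = F_att + ΣF_rep = (17.5296,3.7559)
Δp = p'−p = (4.3824,0.9390); α = Δx/Fx = (5925/1352) / (5925/338) = 1/4
check: Δy/Fy = (2539/2704) / (2539/676) = 1/4 ✓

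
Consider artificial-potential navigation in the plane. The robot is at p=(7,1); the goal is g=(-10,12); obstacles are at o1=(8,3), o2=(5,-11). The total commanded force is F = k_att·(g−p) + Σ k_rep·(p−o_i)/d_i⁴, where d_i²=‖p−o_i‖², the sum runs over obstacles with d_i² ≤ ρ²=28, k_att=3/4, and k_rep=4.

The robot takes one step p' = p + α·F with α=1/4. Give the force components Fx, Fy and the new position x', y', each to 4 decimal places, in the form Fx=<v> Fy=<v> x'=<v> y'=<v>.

F_att = 3/4·(g−p) = 3/4·(-17,11) = (-12.7500,8.2500)
o1: d²=5 ≤ ρ²=28; F_rep = 4·(-1,-2)/5² = (-0.1600,-0.3200)
o2: d²=148 > ρ²=28 → inactive
F = F_att + ΣF_rep = (-12.9100,7.9300)
p' = p + 1/4·F = (3.7725,2.9825)

Fx=-12.9100 Fy=7.9300 x'=3.7725 y'=2.9825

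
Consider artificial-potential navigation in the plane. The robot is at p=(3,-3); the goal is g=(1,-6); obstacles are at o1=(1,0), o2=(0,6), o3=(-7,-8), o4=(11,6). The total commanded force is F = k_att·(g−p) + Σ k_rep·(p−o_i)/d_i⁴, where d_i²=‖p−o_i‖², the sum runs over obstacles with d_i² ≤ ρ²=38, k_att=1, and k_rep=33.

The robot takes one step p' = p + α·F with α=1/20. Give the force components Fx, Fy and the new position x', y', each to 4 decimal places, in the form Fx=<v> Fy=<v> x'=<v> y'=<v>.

Fx=-1.6095 Fy=-3.5858 x'=2.9195 y'=-3.1793

F_att = 1·(g−p) = 1·(-2,-3) = (-2.0000,-3.0000)
o1: d²=13 ≤ ρ²=38; F_rep = 33·(2,-3)/13² = (0.3905,-0.5858)
o2: d²=90 > ρ²=38 → inactive
o3: d²=125 > ρ²=38 → inactive
o4: d²=145 > ρ²=38 → inactive
F = F_att + ΣF_rep = (-1.6095,-3.5858)
p' = p + 1/20·F = (2.9195,-3.1793)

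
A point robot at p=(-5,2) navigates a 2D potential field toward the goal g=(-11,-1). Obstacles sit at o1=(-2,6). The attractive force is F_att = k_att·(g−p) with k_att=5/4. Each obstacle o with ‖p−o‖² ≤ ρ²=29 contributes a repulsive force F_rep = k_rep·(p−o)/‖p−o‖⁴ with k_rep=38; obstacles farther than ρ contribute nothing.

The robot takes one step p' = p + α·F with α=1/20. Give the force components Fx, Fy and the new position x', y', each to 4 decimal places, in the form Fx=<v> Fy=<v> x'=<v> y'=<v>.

F_att = 5/4·(g−p) = 5/4·(-6,-3) = (-7.5000,-3.7500)
o1: d²=25 ≤ ρ²=29; F_rep = 38·(-3,-4)/25² = (-0.1824,-0.2432)
F = F_att + ΣF_rep = (-7.6824,-3.9932)
p' = p + 1/20·F = (-5.3841,1.8003)

Fx=-7.6824 Fy=-3.9932 x'=-5.3841 y'=1.8003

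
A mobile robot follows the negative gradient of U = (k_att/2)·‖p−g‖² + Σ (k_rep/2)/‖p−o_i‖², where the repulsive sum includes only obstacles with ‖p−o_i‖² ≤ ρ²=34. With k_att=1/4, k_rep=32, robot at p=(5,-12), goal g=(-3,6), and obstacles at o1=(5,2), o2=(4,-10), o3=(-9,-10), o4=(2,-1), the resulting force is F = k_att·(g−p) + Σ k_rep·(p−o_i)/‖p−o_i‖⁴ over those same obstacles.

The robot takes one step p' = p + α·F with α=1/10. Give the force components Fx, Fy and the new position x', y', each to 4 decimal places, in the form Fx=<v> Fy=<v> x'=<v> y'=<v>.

F_att = 1/4·(g−p) = 1/4·(-8,18) = (-2.0000,4.5000)
o1: d²=196 > ρ²=34 → inactive
o2: d²=5 ≤ ρ²=34; F_rep = 32·(1,-2)/5² = (1.2800,-2.5600)
o3: d²=200 > ρ²=34 → inactive
o4: d²=130 > ρ²=34 → inactive
F = F_att + ΣF_rep = (-0.7200,1.9400)
p' = p + 1/10·F = (4.9280,-11.8060)

Fx=-0.7200 Fy=1.9400 x'=4.9280 y'=-11.8060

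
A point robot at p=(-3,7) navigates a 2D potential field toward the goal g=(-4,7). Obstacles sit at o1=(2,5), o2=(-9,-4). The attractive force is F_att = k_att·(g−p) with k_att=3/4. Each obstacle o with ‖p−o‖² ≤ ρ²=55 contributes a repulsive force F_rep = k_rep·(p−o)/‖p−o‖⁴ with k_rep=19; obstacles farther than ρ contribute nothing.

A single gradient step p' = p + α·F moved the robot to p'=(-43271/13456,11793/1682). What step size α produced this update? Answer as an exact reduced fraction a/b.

α = 1/4

F_att = 3/4·(g−p) = 3/4·(-1,0) = (-0.7500,0.0000)
o1: d²=29 ≤ ρ²=55; F_rep = 19·(-5,2)/29² = (-0.1130,0.0452)
o2: d²=157 > ρ²=55 → inactive
F = F_att + ΣF_rep = (-0.8630,0.0452)
Δp = p'−p = (-0.2157,0.0113); α = Δx/Fx = (-2903/13456) / (-2903/3364) = 1/4
check: Δy/Fy = (19/1682) / (38/841) = 1/4 ✓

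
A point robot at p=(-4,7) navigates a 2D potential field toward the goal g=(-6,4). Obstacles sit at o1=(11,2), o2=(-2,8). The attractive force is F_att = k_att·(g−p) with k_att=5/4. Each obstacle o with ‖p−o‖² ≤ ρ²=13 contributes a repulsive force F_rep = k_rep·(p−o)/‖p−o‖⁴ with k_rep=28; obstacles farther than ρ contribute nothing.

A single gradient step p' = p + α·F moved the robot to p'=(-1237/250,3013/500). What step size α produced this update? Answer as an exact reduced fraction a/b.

α = 1/5

F_att = 5/4·(g−p) = 5/4·(-2,-3) = (-2.5000,-3.7500)
o1: d²=250 > ρ²=13 → inactive
o2: d²=5 ≤ ρ²=13; F_rep = 28·(-2,-1)/5² = (-2.2400,-1.1200)
F = F_att + ΣF_rep = (-4.7400,-4.8700)
Δp = p'−p = (-0.9480,-0.9740); α = Δx/Fx = (-237/250) / (-237/50) = 1/5
check: Δy/Fy = (-487/500) / (-487/100) = 1/5 ✓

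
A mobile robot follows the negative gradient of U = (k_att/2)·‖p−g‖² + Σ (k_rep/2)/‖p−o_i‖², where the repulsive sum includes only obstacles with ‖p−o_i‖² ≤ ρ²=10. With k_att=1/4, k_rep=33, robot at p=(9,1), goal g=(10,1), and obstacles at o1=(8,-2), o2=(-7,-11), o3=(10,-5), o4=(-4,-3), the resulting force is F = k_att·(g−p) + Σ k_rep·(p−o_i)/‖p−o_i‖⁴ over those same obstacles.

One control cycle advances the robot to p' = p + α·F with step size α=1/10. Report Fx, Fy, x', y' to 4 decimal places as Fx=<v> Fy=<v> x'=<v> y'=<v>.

F_att = 1/4·(g−p) = 1/4·(1,0) = (0.2500,0.0000)
o1: d²=10 ≤ ρ²=10; F_rep = 33·(1,3)/10² = (0.3300,0.9900)
o2: d²=400 > ρ²=10 → inactive
o3: d²=37 > ρ²=10 → inactive
o4: d²=185 > ρ²=10 → inactive
F = F_att + ΣF_rep = (0.5800,0.9900)
p' = p + 1/10·F = (9.0580,1.0990)

Fx=0.5800 Fy=0.9900 x'=9.0580 y'=1.0990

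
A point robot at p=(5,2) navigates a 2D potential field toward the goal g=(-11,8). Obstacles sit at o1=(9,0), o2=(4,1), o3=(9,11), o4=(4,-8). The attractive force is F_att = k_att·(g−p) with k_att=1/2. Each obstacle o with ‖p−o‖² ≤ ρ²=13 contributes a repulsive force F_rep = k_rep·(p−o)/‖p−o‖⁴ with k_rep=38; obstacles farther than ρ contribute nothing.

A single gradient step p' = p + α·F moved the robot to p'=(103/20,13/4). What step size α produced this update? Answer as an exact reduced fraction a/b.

F_att = 1/2·(g−p) = 1/2·(-16,6) = (-8.0000,3.0000)
o1: d²=20 > ρ²=13 → inactive
o2: d²=2 ≤ ρ²=13; F_rep = 38·(1,1)/2² = (9.5000,9.5000)
o3: d²=97 > ρ²=13 → inactive
o4: d²=101 > ρ²=13 → inactive
F = F_att + ΣF_rep = (1.5000,12.5000)
Δp = p'−p = (0.1500,1.2500); α = Δx/Fx = (3/20) / (3/2) = 1/10
check: Δy/Fy = (5/4) / (25/2) = 1/10 ✓

α = 1/10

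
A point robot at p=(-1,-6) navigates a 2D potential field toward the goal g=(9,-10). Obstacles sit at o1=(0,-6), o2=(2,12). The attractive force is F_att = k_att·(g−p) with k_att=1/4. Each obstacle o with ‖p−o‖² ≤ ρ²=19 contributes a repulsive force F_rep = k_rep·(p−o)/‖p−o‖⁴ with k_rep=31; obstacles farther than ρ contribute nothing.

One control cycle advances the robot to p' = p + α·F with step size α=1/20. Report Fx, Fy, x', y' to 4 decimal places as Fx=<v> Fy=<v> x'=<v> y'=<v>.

Fx=-28.5000 Fy=-1.0000 x'=-2.4250 y'=-6.0500

F_att = 1/4·(g−p) = 1/4·(10,-4) = (2.5000,-1.0000)
o1: d²=1 ≤ ρ²=19; F_rep = 31·(-1,0)/1² = (-31.0000,0.0000)
o2: d²=333 > ρ²=19 → inactive
F = F_att + ΣF_rep = (-28.5000,-1.0000)
p' = p + 1/20·F = (-2.4250,-6.0500)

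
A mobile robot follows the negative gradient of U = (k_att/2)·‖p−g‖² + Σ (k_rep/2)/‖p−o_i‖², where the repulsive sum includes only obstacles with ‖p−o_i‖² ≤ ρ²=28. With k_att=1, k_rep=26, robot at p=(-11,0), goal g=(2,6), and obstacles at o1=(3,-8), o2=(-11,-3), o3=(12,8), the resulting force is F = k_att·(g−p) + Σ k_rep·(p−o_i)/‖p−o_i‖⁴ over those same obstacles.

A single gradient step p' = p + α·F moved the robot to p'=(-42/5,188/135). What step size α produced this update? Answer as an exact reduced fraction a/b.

α = 1/5

F_att = 1·(g−p) = 1·(13,6) = (13.0000,6.0000)
o1: d²=260 > ρ²=28 → inactive
o2: d²=9 ≤ ρ²=28; F_rep = 26·(0,3)/9² = (0.0000,0.9630)
o3: d²=593 > ρ²=28 → inactive
F = F_att + ΣF_rep = (13.0000,6.9630)
Δp = p'−p = (2.6000,1.3926); α = Δx/Fx = (13/5) / (13) = 1/5
check: Δy/Fy = (188/135) / (188/27) = 1/5 ✓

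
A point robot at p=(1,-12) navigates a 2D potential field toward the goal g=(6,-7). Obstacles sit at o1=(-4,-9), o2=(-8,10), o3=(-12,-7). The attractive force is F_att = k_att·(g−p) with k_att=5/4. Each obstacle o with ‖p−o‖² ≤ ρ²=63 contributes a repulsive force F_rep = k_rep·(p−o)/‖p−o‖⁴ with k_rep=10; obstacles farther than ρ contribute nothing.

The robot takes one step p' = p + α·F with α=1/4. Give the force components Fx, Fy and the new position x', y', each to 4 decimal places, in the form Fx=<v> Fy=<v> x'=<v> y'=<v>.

Fx=6.2933 Fy=6.2240 x'=2.5733 y'=-10.4440

F_att = 5/4·(g−p) = 5/4·(5,5) = (6.2500,6.2500)
o1: d²=34 ≤ ρ²=63; F_rep = 10·(5,-3)/34² = (0.0433,-0.0260)
o2: d²=565 > ρ²=63 → inactive
o3: d²=194 > ρ²=63 → inactive
F = F_att + ΣF_rep = (6.2933,6.2240)
p' = p + 1/4·F = (2.5733,-10.4440)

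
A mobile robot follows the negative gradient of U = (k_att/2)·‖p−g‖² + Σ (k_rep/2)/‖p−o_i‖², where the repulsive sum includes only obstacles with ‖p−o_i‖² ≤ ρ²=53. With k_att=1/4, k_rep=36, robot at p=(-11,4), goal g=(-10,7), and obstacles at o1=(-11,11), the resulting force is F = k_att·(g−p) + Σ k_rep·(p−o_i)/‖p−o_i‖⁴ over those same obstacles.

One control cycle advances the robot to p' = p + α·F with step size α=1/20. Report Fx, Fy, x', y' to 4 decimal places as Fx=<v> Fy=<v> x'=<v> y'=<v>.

Fx=0.2500 Fy=0.6450 x'=-10.9875 y'=4.0323

F_att = 1/4·(g−p) = 1/4·(1,3) = (0.2500,0.7500)
o1: d²=49 ≤ ρ²=53; F_rep = 36·(0,-7)/49² = (0.0000,-0.1050)
F = F_att + ΣF_rep = (0.2500,0.6450)
p' = p + 1/20·F = (-10.9875,4.0323)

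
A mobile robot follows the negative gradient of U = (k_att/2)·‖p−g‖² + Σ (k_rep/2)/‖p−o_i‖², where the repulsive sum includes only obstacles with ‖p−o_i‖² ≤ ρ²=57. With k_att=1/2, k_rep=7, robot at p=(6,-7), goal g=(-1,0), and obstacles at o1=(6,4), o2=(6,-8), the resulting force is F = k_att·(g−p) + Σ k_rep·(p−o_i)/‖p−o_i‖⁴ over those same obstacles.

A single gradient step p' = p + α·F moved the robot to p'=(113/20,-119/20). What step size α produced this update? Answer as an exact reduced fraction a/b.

F_att = 1/2·(g−p) = 1/2·(-7,7) = (-3.5000,3.5000)
o1: d²=121 > ρ²=57 → inactive
o2: d²=1 ≤ ρ²=57; F_rep = 7·(0,1)/1² = (0.0000,7.0000)
F = F_att + ΣF_rep = (-3.5000,10.5000)
Δp = p'−p = (-0.3500,1.0500); α = Δx/Fx = (-7/20) / (-7/2) = 1/10
check: Δy/Fy = (21/20) / (21/2) = 1/10 ✓

α = 1/10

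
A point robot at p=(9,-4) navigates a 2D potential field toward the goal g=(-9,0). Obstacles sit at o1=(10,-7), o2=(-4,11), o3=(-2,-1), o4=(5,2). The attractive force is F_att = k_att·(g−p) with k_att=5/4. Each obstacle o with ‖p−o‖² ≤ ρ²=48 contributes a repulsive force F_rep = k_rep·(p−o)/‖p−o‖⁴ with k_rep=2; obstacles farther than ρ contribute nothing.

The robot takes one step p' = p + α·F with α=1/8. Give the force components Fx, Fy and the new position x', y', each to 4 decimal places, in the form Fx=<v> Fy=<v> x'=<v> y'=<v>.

Fx=-22.5200 Fy=5.0600 x'=6.1850 y'=-3.3675

F_att = 5/4·(g−p) = 5/4·(-18,4) = (-22.5000,5.0000)
o1: d²=10 ≤ ρ²=48; F_rep = 2·(-1,3)/10² = (-0.0200,0.0600)
o2: d²=394 > ρ²=48 → inactive
o3: d²=130 > ρ²=48 → inactive
o4: d²=52 > ρ²=48 → inactive
F = F_att + ΣF_rep = (-22.5200,5.0600)
p' = p + 1/8·F = (6.1850,-3.3675)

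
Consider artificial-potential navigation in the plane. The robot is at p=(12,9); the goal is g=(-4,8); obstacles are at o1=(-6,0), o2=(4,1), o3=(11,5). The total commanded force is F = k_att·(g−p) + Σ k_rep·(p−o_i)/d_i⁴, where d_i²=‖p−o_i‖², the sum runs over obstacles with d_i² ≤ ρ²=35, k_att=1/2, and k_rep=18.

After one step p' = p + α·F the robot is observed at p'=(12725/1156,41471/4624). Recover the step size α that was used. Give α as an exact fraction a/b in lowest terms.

F_att = 1/2·(g−p) = 1/2·(-16,-1) = (-8.0000,-0.5000)
o1: d²=405 > ρ²=35 → inactive
o2: d²=128 > ρ²=35 → inactive
o3: d²=17 ≤ ρ²=35; F_rep = 18·(1,4)/17² = (0.0623,0.2491)
F = F_att + ΣF_rep = (-7.9377,-0.2509)
Δp = p'−p = (-0.9922,-0.0314); α = Δx/Fx = (-1147/1156) / (-2294/289) = 1/8
check: Δy/Fy = (-145/4624) / (-145/578) = 1/8 ✓

α = 1/8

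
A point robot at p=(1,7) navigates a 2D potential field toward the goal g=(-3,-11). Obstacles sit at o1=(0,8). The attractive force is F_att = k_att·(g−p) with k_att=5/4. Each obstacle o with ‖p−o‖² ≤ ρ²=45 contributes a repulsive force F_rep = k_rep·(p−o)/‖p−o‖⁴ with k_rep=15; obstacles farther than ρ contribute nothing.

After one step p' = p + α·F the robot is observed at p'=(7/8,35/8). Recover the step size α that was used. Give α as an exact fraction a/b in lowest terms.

F_att = 5/4·(g−p) = 5/4·(-4,-18) = (-5.0000,-22.5000)
o1: d²=2 ≤ ρ²=45; F_rep = 15·(1,-1)/2² = (3.7500,-3.7500)
F = F_att + ΣF_rep = (-1.2500,-26.2500)
Δp = p'−p = (-0.1250,-2.6250); α = Δx/Fx = (-1/8) / (-5/4) = 1/10
check: Δy/Fy = (-21/8) / (-105/4) = 1/10 ✓

α = 1/10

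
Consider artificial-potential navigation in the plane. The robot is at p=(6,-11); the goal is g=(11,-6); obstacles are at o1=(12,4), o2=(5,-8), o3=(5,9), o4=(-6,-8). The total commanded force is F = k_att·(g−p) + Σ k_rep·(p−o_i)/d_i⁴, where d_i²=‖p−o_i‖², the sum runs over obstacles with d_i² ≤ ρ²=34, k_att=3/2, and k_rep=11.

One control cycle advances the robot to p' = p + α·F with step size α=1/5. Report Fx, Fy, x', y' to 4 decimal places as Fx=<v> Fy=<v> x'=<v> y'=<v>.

F_att = 3/2·(g−p) = 3/2·(5,5) = (7.5000,7.5000)
o1: d²=261 > ρ²=34 → inactive
o2: d²=10 ≤ ρ²=34; F_rep = 11·(1,-3)/10² = (0.1100,-0.3300)
o3: d²=401 > ρ²=34 → inactive
o4: d²=153 > ρ²=34 → inactive
F = F_att + ΣF_rep = (7.6100,7.1700)
p' = p + 1/5·F = (7.5220,-9.5660)

Fx=7.6100 Fy=7.1700 x'=7.5220 y'=-9.5660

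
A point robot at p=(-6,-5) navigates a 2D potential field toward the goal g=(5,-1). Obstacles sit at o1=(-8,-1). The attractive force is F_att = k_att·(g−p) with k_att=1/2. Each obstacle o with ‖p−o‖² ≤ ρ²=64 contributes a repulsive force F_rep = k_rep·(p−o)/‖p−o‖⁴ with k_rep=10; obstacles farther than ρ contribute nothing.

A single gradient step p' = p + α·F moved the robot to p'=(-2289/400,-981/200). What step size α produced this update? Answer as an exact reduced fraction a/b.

α = 1/20

F_att = 1/2·(g−p) = 1/2·(11,4) = (5.5000,2.0000)
o1: d²=20 ≤ ρ²=64; F_rep = 10·(2,-4)/20² = (0.0500,-0.1000)
F = F_att + ΣF_rep = (5.5500,1.9000)
Δp = p'−p = (0.2775,0.0950); α = Δx/Fx = (111/400) / (111/20) = 1/20
check: Δy/Fy = (19/200) / (19/10) = 1/20 ✓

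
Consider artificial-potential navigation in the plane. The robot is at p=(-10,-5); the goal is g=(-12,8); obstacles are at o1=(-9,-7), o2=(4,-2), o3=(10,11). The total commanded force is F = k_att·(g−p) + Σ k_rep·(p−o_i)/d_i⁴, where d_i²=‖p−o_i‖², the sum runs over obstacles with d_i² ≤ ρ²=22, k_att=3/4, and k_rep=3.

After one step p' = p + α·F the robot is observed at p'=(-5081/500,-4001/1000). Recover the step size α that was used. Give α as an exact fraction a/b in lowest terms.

α = 1/10

F_att = 3/4·(g−p) = 3/4·(-2,13) = (-1.5000,9.7500)
o1: d²=5 ≤ ρ²=22; F_rep = 3·(-1,2)/5² = (-0.1200,0.2400)
o2: d²=205 > ρ²=22 → inactive
o3: d²=656 > ρ²=22 → inactive
F = F_att + ΣF_rep = (-1.6200,9.9900)
Δp = p'−p = (-0.1620,0.9990); α = Δx/Fx = (-81/500) / (-81/50) = 1/10
check: Δy/Fy = (999/1000) / (999/100) = 1/10 ✓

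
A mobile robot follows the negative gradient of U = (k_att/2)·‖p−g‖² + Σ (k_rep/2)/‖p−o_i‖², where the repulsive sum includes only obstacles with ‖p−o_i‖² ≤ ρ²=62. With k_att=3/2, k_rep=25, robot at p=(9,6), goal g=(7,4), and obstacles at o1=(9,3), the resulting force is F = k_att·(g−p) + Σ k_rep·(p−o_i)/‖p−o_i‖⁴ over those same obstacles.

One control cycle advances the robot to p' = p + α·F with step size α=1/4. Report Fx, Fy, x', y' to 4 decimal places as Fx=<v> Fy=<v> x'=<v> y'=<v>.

Fx=-3.0000 Fy=-2.0741 x'=8.2500 y'=5.4815

F_att = 3/2·(g−p) = 3/2·(-2,-2) = (-3.0000,-3.0000)
o1: d²=9 ≤ ρ²=62; F_rep = 25·(0,3)/9² = (0.0000,0.9259)
F = F_att + ΣF_rep = (-3.0000,-2.0741)
p' = p + 1/4·F = (8.2500,5.4815)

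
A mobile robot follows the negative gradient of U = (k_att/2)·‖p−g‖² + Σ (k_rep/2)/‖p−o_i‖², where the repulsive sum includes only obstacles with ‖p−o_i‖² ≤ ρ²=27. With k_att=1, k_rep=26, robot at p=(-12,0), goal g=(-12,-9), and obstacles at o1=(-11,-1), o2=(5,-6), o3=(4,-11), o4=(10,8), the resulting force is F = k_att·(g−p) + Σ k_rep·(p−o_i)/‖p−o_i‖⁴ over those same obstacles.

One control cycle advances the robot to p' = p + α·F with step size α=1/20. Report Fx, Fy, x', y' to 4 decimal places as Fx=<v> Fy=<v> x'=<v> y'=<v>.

Fx=-6.5000 Fy=-2.5000 x'=-12.3250 y'=-0.1250

F_att = 1·(g−p) = 1·(0,-9) = (0.0000,-9.0000)
o1: d²=2 ≤ ρ²=27; F_rep = 26·(-1,1)/2² = (-6.5000,6.5000)
o2: d²=325 > ρ²=27 → inactive
o3: d²=377 > ρ²=27 → inactive
o4: d²=548 > ρ²=27 → inactive
F = F_att + ΣF_rep = (-6.5000,-2.5000)
p' = p + 1/20·F = (-12.3250,-0.1250)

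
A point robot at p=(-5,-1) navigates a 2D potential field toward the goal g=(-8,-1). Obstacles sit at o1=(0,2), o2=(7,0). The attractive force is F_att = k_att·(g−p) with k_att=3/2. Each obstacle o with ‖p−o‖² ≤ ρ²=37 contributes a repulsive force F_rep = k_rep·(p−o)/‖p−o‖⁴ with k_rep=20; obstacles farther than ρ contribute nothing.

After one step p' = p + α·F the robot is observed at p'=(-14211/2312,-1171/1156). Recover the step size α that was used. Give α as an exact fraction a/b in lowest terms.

F_att = 3/2·(g−p) = 3/2·(-3,0) = (-4.5000,0.0000)
o1: d²=34 ≤ ρ²=37; F_rep = 20·(-5,-3)/34² = (-0.0865,-0.0519)
o2: d²=145 > ρ²=37 → inactive
F = F_att + ΣF_rep = (-4.5865,-0.0519)
Δp = p'−p = (-1.1466,-0.0130); α = Δx/Fx = (-2651/2312) / (-2651/578) = 1/4
check: Δy/Fy = (-15/1156) / (-15/289) = 1/4 ✓

α = 1/4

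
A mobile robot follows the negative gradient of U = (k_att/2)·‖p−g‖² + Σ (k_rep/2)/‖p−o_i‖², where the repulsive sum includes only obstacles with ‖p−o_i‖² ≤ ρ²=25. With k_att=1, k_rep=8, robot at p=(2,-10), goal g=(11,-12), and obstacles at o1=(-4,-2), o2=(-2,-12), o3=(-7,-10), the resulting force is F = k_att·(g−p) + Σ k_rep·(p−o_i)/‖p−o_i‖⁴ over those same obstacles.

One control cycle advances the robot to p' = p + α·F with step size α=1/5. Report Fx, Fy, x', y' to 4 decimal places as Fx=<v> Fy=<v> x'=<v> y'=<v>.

Fx=9.0800 Fy=-1.9600 x'=3.8160 y'=-10.3920

F_att = 1·(g−p) = 1·(9,-2) = (9.0000,-2.0000)
o1: d²=100 > ρ²=25 → inactive
o2: d²=20 ≤ ρ²=25; F_rep = 8·(4,2)/20² = (0.0800,0.0400)
o3: d²=81 > ρ²=25 → inactive
F = F_att + ΣF_rep = (9.0800,-1.9600)
p' = p + 1/5·F = (3.8160,-10.3920)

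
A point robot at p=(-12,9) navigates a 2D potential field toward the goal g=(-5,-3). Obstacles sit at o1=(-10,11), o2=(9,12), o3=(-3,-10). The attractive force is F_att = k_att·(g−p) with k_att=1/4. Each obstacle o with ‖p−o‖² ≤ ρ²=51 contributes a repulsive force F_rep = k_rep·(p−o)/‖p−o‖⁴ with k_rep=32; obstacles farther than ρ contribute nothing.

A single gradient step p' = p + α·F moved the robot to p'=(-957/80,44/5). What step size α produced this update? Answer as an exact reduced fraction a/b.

F_att = 1/4·(g−p) = 1/4·(7,-12) = (1.7500,-3.0000)
o1: d²=8 ≤ ρ²=51; F_rep = 32·(-2,-2)/8² = (-1.0000,-1.0000)
o2: d²=450 > ρ²=51 → inactive
o3: d²=442 > ρ²=51 → inactive
F = F_att + ΣF_rep = (0.7500,-4.0000)
Δp = p'−p = (0.0375,-0.2000); α = Δx/Fx = (3/80) / (3/4) = 1/20
check: Δy/Fy = (-1/5) / (-4) = 1/20 ✓

α = 1/20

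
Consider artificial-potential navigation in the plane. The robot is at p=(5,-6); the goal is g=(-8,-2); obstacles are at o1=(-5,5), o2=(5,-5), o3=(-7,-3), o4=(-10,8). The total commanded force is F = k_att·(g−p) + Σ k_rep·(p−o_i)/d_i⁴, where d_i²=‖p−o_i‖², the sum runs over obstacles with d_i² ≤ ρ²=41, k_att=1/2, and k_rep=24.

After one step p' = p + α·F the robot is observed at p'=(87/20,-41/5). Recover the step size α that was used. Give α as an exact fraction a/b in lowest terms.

F_att = 1/2·(g−p) = 1/2·(-13,4) = (-6.5000,2.0000)
o1: d²=221 > ρ²=41 → inactive
o2: d²=1 ≤ ρ²=41; F_rep = 24·(0,-1)/1² = (0.0000,-24.0000)
o3: d²=153 > ρ²=41 → inactive
o4: d²=421 > ρ²=41 → inactive
F = F_att + ΣF_rep = (-6.5000,-22.0000)
Δp = p'−p = (-0.6500,-2.2000); α = Δx/Fx = (-13/20) / (-13/2) = 1/10
check: Δy/Fy = (-11/5) / (-22) = 1/10 ✓

α = 1/10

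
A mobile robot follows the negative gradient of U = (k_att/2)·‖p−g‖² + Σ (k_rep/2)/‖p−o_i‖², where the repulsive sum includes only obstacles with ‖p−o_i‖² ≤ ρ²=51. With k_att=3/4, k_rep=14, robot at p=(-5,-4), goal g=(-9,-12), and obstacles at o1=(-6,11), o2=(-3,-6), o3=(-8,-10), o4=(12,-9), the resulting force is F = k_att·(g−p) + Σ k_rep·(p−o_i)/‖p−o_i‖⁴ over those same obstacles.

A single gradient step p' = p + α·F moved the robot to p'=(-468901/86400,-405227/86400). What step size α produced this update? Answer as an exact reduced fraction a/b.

α = 1/8

F_att = 3/4·(g−p) = 3/4·(-4,-8) = (-3.0000,-6.0000)
o1: d²=226 > ρ²=51 → inactive
o2: d²=8 ≤ ρ²=51; F_rep = 14·(-2,2)/8² = (-0.4375,0.4375)
o3: d²=45 ≤ ρ²=51; F_rep = 14·(3,6)/45² = (0.0207,0.0415)
o4: d²=314 > ρ²=51 → inactive
F = F_att + ΣF_rep = (-3.4168,-5.5210)
Δp = p'−p = (-0.4271,-0.6901); α = Δx/Fx = (-36901/86400) / (-36901/10800) = 1/8
check: Δy/Fy = (-59627/86400) / (-59627/10800) = 1/8 ✓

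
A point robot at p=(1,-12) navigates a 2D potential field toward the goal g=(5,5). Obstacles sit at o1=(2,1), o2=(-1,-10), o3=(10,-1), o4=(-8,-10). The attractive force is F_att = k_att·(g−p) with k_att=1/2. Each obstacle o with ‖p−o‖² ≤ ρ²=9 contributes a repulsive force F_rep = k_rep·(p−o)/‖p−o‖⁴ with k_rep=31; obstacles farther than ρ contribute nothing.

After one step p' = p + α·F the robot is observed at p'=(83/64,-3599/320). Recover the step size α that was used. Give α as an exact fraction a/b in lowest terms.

F_att = 1/2·(g−p) = 1/2·(4,17) = (2.0000,8.5000)
o1: d²=170 > ρ²=9 → inactive
o2: d²=8 ≤ ρ²=9; F_rep = 31·(2,-2)/8² = (0.9688,-0.9688)
o3: d²=202 > ρ²=9 → inactive
o4: d²=85 > ρ²=9 → inactive
F = F_att + ΣF_rep = (2.9688,7.5312)
Δp = p'−p = (0.2969,0.7531); α = Δx/Fx = (19/64) / (95/32) = 1/10
check: Δy/Fy = (241/320) / (241/32) = 1/10 ✓

α = 1/10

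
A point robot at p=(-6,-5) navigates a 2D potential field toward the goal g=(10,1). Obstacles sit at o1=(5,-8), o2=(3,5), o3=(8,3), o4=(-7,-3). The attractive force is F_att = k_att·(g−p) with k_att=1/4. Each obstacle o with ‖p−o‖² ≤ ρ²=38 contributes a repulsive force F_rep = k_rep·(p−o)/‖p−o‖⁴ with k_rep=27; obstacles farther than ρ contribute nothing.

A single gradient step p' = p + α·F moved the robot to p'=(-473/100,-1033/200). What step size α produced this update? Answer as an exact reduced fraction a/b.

α = 1/4

F_att = 1/4·(g−p) = 1/4·(16,6) = (4.0000,1.5000)
o1: d²=130 > ρ²=38 → inactive
o2: d²=181 > ρ²=38 → inactive
o3: d²=260 > ρ²=38 → inactive
o4: d²=5 ≤ ρ²=38; F_rep = 27·(1,-2)/5² = (1.0800,-2.1600)
F = F_att + ΣF_rep = (5.0800,-0.6600)
Δp = p'−p = (1.2700,-0.1650); α = Δx/Fx = (127/100) / (127/25) = 1/4
check: Δy/Fy = (-33/200) / (-33/50) = 1/4 ✓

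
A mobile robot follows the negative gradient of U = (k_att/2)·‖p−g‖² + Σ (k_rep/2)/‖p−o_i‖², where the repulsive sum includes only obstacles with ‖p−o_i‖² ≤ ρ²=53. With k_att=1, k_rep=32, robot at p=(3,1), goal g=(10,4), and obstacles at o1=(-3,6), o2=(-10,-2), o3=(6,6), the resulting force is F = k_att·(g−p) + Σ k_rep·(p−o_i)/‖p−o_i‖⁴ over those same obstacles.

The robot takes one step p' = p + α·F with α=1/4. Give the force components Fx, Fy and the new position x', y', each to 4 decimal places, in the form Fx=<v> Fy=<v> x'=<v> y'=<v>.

Fx=6.9170 Fy=2.8616 x'=4.7292 y'=1.7154

F_att = 1·(g−p) = 1·(7,3) = (7.0000,3.0000)
o1: d²=61 > ρ²=53 → inactive
o2: d²=178 > ρ²=53 → inactive
o3: d²=34 ≤ ρ²=53; F_rep = 32·(-3,-5)/34² = (-0.0830,-0.1384)
F = F_att + ΣF_rep = (6.9170,2.8616)
p' = p + 1/4·F = (4.7292,1.7154)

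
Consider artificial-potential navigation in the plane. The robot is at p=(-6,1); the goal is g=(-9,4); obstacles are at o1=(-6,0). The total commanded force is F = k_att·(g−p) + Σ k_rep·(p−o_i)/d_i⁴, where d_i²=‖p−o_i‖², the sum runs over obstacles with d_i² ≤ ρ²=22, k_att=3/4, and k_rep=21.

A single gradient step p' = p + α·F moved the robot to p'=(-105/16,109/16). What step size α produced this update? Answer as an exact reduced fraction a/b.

F_att = 3/4·(g−p) = 3/4·(-3,3) = (-2.2500,2.2500)
o1: d²=1 ≤ ρ²=22; F_rep = 21·(0,1)/1² = (0.0000,21.0000)
F = F_att + ΣF_rep = (-2.2500,23.2500)
Δp = p'−p = (-0.5625,5.8125); α = Δx/Fx = (-9/16) / (-9/4) = 1/4
check: Δy/Fy = (93/16) / (93/4) = 1/4 ✓

α = 1/4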